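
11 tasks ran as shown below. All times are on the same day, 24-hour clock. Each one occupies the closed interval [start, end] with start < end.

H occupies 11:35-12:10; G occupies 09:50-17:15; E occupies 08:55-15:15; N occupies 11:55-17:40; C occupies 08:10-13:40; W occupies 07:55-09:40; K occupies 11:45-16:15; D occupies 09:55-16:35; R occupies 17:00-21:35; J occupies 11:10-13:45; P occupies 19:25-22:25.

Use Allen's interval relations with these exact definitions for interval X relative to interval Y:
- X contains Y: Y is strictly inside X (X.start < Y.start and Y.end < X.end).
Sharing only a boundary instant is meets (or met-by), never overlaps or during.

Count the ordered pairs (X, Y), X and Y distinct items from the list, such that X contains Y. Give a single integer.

11

Checking all 110 ordered pairs for relation 'contains'; matching pairs in alphabetical order:
(C, H): C contains H ✓
(D, H): D contains H ✓
(D, J): D contains J ✓
(D, K): D contains K ✓
(E, H): E contains H ✓
(E, J): E contains J ✓
(G, D): G contains D ✓
(G, H): G contains H ✓
(G, J): G contains J ✓
(G, K): G contains K ✓
(J, H): J contains H ✓
Count: 11.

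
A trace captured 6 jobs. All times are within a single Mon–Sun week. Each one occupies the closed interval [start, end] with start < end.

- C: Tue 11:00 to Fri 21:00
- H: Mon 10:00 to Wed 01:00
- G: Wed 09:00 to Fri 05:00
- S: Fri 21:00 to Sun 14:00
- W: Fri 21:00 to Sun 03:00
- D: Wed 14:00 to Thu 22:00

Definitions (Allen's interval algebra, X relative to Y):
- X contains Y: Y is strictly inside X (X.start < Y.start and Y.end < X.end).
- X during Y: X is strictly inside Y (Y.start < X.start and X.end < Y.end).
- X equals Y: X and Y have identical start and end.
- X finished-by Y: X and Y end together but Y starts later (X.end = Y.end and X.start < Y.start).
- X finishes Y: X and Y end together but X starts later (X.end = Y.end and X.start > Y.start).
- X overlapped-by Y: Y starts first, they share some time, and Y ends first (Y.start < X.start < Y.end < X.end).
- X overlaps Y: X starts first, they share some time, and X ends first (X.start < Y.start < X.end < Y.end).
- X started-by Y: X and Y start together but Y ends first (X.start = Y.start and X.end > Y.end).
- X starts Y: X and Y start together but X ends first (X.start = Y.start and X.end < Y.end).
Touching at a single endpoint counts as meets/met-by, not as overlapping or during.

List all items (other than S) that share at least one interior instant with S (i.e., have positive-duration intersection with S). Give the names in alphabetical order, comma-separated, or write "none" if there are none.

W

Target S = [Fri 21:00, Sun 14:00].
C [Tue 11:00, Fri 21:00] → meets → no.
D [Wed 14:00, Thu 22:00] → before → no.
G [Wed 09:00, Fri 05:00] → before → no.
H [Mon 10:00, Wed 01:00] → before → no.
W [Fri 21:00, Sun 03:00] → starts → yes.
Result: W.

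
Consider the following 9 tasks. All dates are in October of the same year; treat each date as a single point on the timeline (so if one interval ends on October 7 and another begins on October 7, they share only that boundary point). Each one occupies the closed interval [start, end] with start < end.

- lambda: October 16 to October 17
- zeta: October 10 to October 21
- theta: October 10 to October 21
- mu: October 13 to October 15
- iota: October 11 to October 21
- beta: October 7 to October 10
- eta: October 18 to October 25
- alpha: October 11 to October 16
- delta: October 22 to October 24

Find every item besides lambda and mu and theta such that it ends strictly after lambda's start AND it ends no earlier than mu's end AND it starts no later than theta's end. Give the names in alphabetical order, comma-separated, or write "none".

eta, iota, zeta

Conditions: its end is strictly after lambda's start (X.end > October 16) AND its end is no earlier than mu's end (X.end >= October 15) AND its start is no later than theta's end (X.start <= October 21).
alpha: end October 16 > October 16? ✗; end October 16 >= October 15? ✓; start October 11 <= October 21? ✓ → no.
beta: end October 10 > October 16? ✗; end October 10 >= October 15? ✗; start October 7 <= October 21? ✓ → no.
delta: end October 24 > October 16? ✓; end October 24 >= October 15? ✓; start October 22 <= October 21? ✗ → no.
eta: end October 25 > October 16? ✓; end October 25 >= October 15? ✓; start October 18 <= October 21? ✓ → yes.
iota: end October 21 > October 16? ✓; end October 21 >= October 15? ✓; start October 11 <= October 21? ✓ → yes.
zeta: end October 21 > October 16? ✓; end October 21 >= October 15? ✓; start October 10 <= October 21? ✓ → yes.
Result: eta, iota, zeta.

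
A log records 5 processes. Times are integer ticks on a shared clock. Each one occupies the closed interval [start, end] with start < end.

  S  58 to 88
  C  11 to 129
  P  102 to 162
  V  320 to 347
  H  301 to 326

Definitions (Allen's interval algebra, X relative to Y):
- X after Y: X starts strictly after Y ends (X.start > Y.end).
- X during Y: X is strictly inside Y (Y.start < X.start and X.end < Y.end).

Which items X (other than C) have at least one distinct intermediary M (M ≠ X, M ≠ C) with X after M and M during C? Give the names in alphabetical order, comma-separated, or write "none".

Target C = [11, 129].
Intermediaries M with M during C: S.
Via S — items with X after S: H, P, V.
Union: H, P, V.

H, P, V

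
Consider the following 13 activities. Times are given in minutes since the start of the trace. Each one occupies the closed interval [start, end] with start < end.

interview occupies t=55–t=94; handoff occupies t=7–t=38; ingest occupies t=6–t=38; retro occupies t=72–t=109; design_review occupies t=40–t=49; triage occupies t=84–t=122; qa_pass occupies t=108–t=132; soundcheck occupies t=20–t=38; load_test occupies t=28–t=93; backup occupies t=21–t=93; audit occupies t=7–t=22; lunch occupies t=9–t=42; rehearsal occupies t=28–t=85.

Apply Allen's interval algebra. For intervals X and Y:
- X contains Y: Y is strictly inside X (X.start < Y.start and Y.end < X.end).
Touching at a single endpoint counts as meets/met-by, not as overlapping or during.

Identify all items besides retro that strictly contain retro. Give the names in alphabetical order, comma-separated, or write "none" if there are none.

none

Target retro = [t=72, t=109].
audit [t=7, t=22] → before → no.
backup [t=21, t=93] → overlaps → no.
design_review [t=40, t=49] → before → no.
handoff [t=7, t=38] → before → no.
ingest [t=6, t=38] → before → no.
interview [t=55, t=94] → overlaps → no.
load_test [t=28, t=93] → overlaps → no.
lunch [t=9, t=42] → before → no.
qa_pass [t=108, t=132] → overlapped-by → no.
rehearsal [t=28, t=85] → overlaps → no.
soundcheck [t=20, t=38] → before → no.
triage [t=84, t=122] → overlapped-by → no.
Result: none.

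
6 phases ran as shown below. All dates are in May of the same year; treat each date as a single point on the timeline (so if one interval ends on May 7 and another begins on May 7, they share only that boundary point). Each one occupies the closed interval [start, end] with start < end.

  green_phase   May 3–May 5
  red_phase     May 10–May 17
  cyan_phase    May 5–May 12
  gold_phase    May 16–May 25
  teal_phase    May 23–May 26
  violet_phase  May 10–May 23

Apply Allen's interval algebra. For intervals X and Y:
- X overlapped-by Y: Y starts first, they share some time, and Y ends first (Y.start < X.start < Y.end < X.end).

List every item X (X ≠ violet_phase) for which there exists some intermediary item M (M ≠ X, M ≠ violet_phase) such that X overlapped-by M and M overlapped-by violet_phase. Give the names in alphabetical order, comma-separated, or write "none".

Target violet_phase = [May 10, May 23].
Intermediaries M with M overlapped-by violet_phase: gold_phase.
Via gold_phase — items with X overlapped-by gold_phase: teal_phase.
Union: teal_phase.

teal_phase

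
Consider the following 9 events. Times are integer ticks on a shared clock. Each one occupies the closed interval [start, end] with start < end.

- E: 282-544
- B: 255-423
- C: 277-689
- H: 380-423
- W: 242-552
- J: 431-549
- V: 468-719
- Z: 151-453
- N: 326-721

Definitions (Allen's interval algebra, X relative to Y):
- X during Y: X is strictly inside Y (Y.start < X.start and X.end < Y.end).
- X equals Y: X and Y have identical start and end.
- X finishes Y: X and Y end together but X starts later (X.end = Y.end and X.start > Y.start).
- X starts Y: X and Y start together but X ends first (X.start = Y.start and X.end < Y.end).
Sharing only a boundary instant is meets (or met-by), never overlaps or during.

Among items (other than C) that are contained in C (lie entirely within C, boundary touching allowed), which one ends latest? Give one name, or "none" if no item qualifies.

J

Target C = [277, 689].
B [255, 423] → overlaps → excluded.
E [282, 544] → during → candidate.
H [380, 423] → during → candidate.
J [431, 549] → during → candidate.
N [326, 721] → overlapped-by → excluded.
V [468, 719] → overlapped-by → excluded.
W [242, 552] → overlaps → excluded.
Z [151, 453] → overlaps → excluded.
Among candidates, latest end is 549 → J.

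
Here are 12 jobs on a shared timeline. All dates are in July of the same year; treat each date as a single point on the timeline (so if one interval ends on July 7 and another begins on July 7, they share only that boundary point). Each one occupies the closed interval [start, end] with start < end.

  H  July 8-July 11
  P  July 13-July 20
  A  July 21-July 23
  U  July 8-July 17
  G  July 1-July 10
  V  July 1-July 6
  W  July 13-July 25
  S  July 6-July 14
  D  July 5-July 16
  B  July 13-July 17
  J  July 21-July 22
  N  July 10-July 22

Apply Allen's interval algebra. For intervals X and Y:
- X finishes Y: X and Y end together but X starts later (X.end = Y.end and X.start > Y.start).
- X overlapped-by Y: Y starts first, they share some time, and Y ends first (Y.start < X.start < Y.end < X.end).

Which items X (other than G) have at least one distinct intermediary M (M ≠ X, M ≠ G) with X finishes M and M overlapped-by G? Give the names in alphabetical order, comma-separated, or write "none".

B

Target G = [July 1, July 10].
Intermediaries M with M overlapped-by G: D, H, S, U.
Via D — items with X finishes D: none.
Via H — items with X finishes H: none.
Via S — items with X finishes S: none.
Via U — items with X finishes U: B.
Union: B.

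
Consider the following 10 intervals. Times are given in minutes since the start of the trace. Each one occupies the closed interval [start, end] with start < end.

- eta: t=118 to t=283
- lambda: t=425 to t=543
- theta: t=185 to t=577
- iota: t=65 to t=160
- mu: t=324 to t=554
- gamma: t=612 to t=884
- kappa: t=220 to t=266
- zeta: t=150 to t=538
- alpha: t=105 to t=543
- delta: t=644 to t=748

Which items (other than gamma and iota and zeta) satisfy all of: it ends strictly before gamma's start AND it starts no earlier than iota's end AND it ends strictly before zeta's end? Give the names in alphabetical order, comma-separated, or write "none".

Conditions: its end is strictly before gamma's start (X.end < t=612) AND its start is no earlier than iota's end (X.start >= t=160) AND its end is strictly before zeta's end (X.end < t=538).
alpha: end t=543 < t=612? ✓; start t=105 >= t=160? ✗; end t=543 < t=538? ✗ → no.
delta: end t=748 < t=612? ✗; start t=644 >= t=160? ✓; end t=748 < t=538? ✗ → no.
eta: end t=283 < t=612? ✓; start t=118 >= t=160? ✗; end t=283 < t=538? ✓ → no.
kappa: end t=266 < t=612? ✓; start t=220 >= t=160? ✓; end t=266 < t=538? ✓ → yes.
lambda: end t=543 < t=612? ✓; start t=425 >= t=160? ✓; end t=543 < t=538? ✗ → no.
mu: end t=554 < t=612? ✓; start t=324 >= t=160? ✓; end t=554 < t=538? ✗ → no.
theta: end t=577 < t=612? ✓; start t=185 >= t=160? ✓; end t=577 < t=538? ✗ → no.
Result: kappa.

kappa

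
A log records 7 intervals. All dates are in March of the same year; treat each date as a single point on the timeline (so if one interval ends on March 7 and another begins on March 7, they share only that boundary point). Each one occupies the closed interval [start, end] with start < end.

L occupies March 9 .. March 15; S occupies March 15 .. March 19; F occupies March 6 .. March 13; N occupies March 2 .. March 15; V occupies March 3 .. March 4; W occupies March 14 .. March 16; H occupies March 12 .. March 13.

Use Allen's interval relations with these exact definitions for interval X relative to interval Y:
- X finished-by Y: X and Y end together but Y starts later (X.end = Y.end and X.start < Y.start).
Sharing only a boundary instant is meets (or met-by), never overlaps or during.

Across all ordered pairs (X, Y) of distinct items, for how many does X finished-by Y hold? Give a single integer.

Checking all 42 ordered pairs for relation 'finished-by'; matching pairs in alphabetical order:
(F, H): F finished-by H ✓
(N, L): N finished-by L ✓
Count: 2.

2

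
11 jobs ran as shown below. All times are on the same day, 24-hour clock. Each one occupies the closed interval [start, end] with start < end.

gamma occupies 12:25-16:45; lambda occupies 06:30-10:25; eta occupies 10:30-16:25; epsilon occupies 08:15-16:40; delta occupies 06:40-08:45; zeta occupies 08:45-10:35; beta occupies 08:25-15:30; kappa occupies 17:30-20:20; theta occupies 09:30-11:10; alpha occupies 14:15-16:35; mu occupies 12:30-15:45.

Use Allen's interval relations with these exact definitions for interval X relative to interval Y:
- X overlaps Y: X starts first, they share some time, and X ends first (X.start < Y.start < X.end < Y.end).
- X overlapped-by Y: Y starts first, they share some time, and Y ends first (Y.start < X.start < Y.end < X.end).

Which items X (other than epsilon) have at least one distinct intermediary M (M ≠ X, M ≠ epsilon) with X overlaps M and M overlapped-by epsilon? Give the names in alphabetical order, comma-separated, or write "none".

beta, eta

Target epsilon = [08:15, 16:40].
Intermediaries M with M overlapped-by epsilon: gamma.
Via gamma — items with X overlaps gamma: beta, eta.
Union: beta, eta.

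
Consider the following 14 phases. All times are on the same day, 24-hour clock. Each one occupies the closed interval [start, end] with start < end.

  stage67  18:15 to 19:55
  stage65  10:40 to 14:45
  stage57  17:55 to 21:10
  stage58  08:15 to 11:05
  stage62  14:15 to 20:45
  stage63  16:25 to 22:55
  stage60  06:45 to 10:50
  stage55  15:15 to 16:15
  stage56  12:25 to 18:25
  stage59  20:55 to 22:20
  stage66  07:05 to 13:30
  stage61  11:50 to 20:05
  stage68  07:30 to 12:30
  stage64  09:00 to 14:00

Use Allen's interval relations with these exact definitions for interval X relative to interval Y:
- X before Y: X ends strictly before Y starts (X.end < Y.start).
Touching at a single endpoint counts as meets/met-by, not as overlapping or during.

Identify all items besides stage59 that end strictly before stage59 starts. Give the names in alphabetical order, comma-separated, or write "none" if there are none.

Target stage59 = [20:55, 22:20].
stage55 [15:15, 16:15] → before → yes.
stage56 [12:25, 18:25] → before → yes.
stage57 [17:55, 21:10] → overlaps → no.
stage58 [08:15, 11:05] → before → yes.
stage60 [06:45, 10:50] → before → yes.
stage61 [11:50, 20:05] → before → yes.
stage62 [14:15, 20:45] → before → yes.
stage63 [16:25, 22:55] → contains → no.
stage64 [09:00, 14:00] → before → yes.
stage65 [10:40, 14:45] → before → yes.
stage66 [07:05, 13:30] → before → yes.
stage67 [18:15, 19:55] → before → yes.
stage68 [07:30, 12:30] → before → yes.
Result: stage55, stage56, stage58, stage60, stage61, stage62, stage64, stage65, stage66, stage67, stage68.

stage55, stage56, stage58, stage60, stage61, stage62, stage64, stage65, stage66, stage67, stage68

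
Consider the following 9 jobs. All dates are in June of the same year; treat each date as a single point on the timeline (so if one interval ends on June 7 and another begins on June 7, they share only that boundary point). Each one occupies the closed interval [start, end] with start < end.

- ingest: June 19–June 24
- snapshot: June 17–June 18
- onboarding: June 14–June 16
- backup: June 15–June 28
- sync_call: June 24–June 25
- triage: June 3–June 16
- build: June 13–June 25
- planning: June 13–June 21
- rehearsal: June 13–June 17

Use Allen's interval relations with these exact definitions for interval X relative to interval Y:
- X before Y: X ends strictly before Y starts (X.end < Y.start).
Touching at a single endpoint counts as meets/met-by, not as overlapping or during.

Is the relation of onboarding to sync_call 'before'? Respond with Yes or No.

Yes

onboarding = [June 14, June 16], sync_call = [June 24, June 25].
Actual relation of onboarding to sync_call: before.
Asked whether 'before' holds → Yes.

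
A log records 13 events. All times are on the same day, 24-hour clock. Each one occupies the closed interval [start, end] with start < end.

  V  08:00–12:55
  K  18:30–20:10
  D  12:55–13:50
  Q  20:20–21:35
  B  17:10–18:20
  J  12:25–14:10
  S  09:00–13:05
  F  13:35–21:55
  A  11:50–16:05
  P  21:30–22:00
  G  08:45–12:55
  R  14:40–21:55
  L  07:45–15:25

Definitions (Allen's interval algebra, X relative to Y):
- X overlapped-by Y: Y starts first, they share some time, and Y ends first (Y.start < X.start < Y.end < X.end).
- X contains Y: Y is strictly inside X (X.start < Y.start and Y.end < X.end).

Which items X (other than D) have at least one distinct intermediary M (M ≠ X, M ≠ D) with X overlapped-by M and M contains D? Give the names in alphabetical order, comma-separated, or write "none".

Target D = [12:55, 13:50].
Intermediaries M with M contains D: A, J, L.
Via A — items with X overlapped-by A: F, R.
Via J — items with X overlapped-by J: F.
Via L — items with X overlapped-by L: A, F, R.
Union: A, F, R.

A, F, R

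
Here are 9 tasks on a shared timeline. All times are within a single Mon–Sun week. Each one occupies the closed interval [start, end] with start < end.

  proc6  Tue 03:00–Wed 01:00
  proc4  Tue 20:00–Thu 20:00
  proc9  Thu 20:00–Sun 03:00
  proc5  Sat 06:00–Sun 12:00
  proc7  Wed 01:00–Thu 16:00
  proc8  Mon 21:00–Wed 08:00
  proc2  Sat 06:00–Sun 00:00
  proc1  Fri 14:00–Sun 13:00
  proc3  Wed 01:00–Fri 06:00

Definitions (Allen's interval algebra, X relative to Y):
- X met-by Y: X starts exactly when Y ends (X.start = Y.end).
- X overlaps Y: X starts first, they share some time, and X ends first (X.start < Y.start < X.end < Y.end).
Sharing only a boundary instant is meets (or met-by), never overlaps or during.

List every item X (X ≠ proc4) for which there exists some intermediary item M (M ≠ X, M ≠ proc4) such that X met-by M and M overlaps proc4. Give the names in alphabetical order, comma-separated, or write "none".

Target proc4 = [Tue 20:00, Thu 20:00].
Intermediaries M with M overlaps proc4: proc6, proc8.
Via proc6 — items with X met-by proc6: proc3, proc7.
Via proc8 — items with X met-by proc8: none.
Union: proc3, proc7.

proc3, proc7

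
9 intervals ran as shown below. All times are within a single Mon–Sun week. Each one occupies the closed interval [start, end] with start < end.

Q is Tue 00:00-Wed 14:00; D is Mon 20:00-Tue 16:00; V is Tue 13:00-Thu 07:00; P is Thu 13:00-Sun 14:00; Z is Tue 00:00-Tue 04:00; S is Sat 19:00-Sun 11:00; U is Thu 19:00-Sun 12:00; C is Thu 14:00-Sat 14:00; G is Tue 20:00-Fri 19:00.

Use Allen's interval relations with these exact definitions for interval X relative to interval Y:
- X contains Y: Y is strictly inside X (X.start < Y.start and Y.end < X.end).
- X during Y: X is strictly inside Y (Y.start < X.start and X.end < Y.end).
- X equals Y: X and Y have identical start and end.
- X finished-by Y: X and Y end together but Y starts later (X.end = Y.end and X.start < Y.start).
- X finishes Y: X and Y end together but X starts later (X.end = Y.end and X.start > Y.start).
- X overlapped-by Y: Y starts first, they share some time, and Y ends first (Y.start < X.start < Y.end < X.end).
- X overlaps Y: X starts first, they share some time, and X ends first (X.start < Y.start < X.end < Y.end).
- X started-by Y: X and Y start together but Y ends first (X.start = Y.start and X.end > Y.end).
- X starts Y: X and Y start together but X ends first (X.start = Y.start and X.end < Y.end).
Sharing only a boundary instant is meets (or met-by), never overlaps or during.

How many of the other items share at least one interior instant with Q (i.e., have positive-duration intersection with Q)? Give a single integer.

4

Target Q = [Tue 00:00, Wed 14:00].
C [Thu 14:00, Sat 14:00] → after → no.
D [Mon 20:00, Tue 16:00] → overlaps → counts.
G [Tue 20:00, Fri 19:00] → overlapped-by → counts.
P [Thu 13:00, Sun 14:00] → after → no.
S [Sat 19:00, Sun 11:00] → after → no.
U [Thu 19:00, Sun 12:00] → after → no.
V [Tue 13:00, Thu 07:00] → overlapped-by → counts.
Z [Tue 00:00, Tue 04:00] → starts → counts.
Total: 4.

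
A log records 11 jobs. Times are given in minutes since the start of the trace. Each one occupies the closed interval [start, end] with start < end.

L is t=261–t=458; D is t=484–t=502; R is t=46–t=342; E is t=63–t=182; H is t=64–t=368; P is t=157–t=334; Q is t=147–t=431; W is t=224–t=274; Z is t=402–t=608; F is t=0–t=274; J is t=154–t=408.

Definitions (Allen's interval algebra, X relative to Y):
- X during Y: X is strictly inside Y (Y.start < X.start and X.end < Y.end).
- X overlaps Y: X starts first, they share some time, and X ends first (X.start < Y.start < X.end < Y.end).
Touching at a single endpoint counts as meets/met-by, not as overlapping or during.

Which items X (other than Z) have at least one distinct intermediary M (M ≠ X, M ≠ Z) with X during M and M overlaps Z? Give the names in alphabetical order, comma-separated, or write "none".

J, P, W

Target Z = [t=402, t=608].
Intermediaries M with M overlaps Z: J, L, Q.
Via J — items with X during J: P, W.
Via L — items with X during L: none.
Via Q — items with X during Q: J, P, W.
Union: J, P, W.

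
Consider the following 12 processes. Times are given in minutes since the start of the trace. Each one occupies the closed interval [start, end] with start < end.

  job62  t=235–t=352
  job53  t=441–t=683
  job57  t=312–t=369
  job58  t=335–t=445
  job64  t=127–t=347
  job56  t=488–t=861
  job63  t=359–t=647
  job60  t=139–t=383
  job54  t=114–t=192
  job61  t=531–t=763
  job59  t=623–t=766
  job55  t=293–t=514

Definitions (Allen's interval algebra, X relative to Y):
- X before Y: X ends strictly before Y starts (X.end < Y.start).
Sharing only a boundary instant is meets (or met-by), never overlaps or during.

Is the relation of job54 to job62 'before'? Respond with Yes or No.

Yes

job54 = [t=114, t=192], job62 = [t=235, t=352].
Actual relation of job54 to job62: before.
Asked whether 'before' holds → Yes.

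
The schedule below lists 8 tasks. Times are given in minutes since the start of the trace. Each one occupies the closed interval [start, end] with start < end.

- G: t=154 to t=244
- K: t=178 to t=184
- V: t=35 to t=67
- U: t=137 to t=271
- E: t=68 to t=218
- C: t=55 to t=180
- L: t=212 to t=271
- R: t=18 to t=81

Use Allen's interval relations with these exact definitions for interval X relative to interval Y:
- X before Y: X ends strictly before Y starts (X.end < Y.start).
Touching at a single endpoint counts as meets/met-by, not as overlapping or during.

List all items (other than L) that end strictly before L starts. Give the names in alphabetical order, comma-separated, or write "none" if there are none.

Target L = [t=212, t=271].
C [t=55, t=180] → before → yes.
E [t=68, t=218] → overlaps → no.
G [t=154, t=244] → overlaps → no.
K [t=178, t=184] → before → yes.
R [t=18, t=81] → before → yes.
U [t=137, t=271] → finished-by → no.
V [t=35, t=67] → before → yes.
Result: C, K, R, V.

C, K, R, V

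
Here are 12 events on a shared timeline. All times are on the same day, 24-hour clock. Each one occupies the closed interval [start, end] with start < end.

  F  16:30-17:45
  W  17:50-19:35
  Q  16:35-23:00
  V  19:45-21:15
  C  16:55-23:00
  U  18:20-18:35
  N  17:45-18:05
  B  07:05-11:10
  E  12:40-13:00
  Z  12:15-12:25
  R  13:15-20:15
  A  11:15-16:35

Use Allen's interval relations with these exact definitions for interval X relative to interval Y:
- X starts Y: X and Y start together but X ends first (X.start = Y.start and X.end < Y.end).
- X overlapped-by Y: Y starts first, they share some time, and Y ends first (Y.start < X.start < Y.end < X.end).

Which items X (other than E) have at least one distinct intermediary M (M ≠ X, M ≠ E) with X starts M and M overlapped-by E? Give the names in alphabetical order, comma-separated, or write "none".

Target E = [12:40, 13:00].
Intermediaries M with M overlapped-by E: none.
Union: none.

none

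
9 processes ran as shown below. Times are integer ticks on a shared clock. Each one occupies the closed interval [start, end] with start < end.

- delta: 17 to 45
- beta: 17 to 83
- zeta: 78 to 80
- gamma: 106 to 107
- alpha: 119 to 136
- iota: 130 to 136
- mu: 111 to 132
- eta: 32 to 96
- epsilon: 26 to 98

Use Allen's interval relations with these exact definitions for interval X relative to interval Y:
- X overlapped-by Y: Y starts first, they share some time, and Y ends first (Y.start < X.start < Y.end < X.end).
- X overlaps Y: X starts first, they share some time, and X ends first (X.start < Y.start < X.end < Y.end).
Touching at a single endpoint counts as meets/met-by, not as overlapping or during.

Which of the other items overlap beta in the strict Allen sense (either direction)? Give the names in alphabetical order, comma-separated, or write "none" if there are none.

epsilon, eta

Target beta = [17, 83].
alpha [119, 136] → after → no.
delta [17, 45] → starts → no.
epsilon [26, 98] → overlapped-by → yes.
eta [32, 96] → overlapped-by → yes.
gamma [106, 107] → after → no.
iota [130, 136] → after → no.
mu [111, 132] → after → no.
zeta [78, 80] → during → no.
Result: epsilon, eta.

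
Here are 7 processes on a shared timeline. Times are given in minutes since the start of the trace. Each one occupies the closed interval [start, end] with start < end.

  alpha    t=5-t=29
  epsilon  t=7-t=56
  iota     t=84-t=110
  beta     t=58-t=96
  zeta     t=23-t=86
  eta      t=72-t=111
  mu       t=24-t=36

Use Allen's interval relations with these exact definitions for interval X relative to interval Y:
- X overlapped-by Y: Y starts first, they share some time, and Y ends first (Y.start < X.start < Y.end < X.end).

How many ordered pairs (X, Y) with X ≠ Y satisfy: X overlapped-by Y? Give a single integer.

9

Checking all 42 ordered pairs for relation 'overlapped-by'; matching pairs in alphabetical order:
(beta, zeta): beta overlapped-by zeta ✓
(epsilon, alpha): epsilon overlapped-by alpha ✓
(eta, beta): eta overlapped-by beta ✓
(eta, zeta): eta overlapped-by zeta ✓
(iota, beta): iota overlapped-by beta ✓
(iota, zeta): iota overlapped-by zeta ✓
(mu, alpha): mu overlapped-by alpha ✓
(zeta, alpha): zeta overlapped-by alpha ✓
(zeta, epsilon): zeta overlapped-by epsilon ✓
Count: 9.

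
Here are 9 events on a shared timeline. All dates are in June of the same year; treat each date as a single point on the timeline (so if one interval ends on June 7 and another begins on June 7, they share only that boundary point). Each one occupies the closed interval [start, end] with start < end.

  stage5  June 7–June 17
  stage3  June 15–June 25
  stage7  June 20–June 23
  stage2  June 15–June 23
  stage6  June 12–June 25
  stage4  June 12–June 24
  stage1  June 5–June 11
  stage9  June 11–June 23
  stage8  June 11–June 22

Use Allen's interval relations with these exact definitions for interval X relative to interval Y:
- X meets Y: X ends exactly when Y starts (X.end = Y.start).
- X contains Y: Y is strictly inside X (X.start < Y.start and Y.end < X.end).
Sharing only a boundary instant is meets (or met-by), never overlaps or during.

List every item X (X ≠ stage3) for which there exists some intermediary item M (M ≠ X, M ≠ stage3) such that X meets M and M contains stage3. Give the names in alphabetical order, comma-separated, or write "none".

Target stage3 = [June 15, June 25].
Intermediaries M with M contains stage3: none.
Union: none.

none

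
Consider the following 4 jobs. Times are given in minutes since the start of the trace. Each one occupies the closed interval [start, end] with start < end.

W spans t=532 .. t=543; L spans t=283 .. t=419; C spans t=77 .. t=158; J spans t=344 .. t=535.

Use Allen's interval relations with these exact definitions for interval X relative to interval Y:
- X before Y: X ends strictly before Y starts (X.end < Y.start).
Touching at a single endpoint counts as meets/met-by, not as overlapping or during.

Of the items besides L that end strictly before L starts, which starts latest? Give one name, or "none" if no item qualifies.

Target L = [t=283, t=419].
C [t=77, t=158] → before → candidate.
J [t=344, t=535] → overlapped-by → excluded.
W [t=532, t=543] → after → excluded.
Among candidates, latest start is t=77 → C.

C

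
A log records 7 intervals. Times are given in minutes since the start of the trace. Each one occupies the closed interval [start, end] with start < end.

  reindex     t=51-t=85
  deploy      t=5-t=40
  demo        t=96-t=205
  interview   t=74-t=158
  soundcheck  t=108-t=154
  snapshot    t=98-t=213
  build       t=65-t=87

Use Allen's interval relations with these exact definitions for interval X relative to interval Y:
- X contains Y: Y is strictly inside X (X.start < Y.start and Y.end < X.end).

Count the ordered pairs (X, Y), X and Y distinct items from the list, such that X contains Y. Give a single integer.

Checking all 42 ordered pairs for relation 'contains'; matching pairs in alphabetical order:
(demo, soundcheck): demo contains soundcheck ✓
(interview, soundcheck): interview contains soundcheck ✓
(snapshot, soundcheck): snapshot contains soundcheck ✓
Count: 3.

3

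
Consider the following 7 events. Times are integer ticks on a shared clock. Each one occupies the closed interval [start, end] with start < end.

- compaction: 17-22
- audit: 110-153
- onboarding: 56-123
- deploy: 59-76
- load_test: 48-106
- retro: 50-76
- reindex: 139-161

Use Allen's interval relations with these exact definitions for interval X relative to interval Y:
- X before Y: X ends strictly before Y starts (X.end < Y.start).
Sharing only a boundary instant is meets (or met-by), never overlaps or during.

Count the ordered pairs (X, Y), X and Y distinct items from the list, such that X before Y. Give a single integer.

Checking all 42 ordered pairs for relation 'before'; matching pairs in alphabetical order:
(compaction, audit): compaction before audit ✓
(compaction, deploy): compaction before deploy ✓
(compaction, load_test): compaction before load_test ✓
(compaction, onboarding): compaction before onboarding ✓
(compaction, reindex): compaction before reindex ✓
(compaction, retro): compaction before retro ✓
(deploy, audit): deploy before audit ✓
(deploy, reindex): deploy before reindex ✓
(load_test, audit): load_test before audit ✓
(load_test, reindex): load_test before reindex ✓
(onboarding, reindex): onboarding before reindex ✓
(retro, audit): retro before audit ✓
(retro, reindex): retro before reindex ✓
Count: 13.

13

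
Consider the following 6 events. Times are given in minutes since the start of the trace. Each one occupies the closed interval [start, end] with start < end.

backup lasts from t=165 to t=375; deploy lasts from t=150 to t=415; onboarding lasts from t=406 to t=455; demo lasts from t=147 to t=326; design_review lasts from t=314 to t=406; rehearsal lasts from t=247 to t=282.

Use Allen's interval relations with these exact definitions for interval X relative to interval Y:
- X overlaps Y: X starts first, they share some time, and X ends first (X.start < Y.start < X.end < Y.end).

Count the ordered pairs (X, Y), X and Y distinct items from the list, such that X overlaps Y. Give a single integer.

5

Checking all 30 ordered pairs for relation 'overlaps'; matching pairs in alphabetical order:
(backup, design_review): backup overlaps design_review ✓
(demo, backup): demo overlaps backup ✓
(demo, deploy): demo overlaps deploy ✓
(demo, design_review): demo overlaps design_review ✓
(deploy, onboarding): deploy overlaps onboarding ✓
Count: 5.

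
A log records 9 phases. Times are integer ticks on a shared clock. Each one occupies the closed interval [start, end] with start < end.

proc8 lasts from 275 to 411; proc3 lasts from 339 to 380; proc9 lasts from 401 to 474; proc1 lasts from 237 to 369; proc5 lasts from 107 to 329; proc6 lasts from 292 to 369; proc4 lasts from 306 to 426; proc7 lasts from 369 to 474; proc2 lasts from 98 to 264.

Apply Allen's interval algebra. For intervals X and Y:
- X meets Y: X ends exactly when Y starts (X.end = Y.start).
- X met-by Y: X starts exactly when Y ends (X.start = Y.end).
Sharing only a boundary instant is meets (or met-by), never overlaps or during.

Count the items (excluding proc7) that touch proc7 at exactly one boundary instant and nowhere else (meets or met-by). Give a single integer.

Target proc7 = [369, 474].
proc1 [237, 369] → meets → counts.
proc2 [98, 264] → before → no.
proc3 [339, 380] → overlaps → no.
proc4 [306, 426] → overlaps → no.
proc5 [107, 329] → before → no.
proc6 [292, 369] → meets → counts.
proc8 [275, 411] → overlaps → no.
proc9 [401, 474] → finishes → no.
Total: 2.

2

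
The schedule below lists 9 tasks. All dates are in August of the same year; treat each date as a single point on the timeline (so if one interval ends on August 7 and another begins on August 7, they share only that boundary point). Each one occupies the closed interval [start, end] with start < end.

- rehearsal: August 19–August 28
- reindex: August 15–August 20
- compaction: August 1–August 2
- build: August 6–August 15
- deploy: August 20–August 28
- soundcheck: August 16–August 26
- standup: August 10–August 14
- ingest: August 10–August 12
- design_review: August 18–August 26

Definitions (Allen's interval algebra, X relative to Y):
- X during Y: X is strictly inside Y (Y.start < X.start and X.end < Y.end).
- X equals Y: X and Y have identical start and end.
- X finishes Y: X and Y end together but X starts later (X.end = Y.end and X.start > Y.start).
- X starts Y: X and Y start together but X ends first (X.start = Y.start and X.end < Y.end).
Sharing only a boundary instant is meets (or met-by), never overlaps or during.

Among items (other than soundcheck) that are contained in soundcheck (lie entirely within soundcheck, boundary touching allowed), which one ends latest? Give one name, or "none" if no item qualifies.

design_review

Target soundcheck = [August 16, August 26].
build [August 6, August 15] → before → excluded.
compaction [August 1, August 2] → before → excluded.
deploy [August 20, August 28] → overlapped-by → excluded.
design_review [August 18, August 26] → finishes → candidate.
ingest [August 10, August 12] → before → excluded.
rehearsal [August 19, August 28] → overlapped-by → excluded.
reindex [August 15, August 20] → overlaps → excluded.
standup [August 10, August 14] → before → excluded.
Among candidates, latest end is August 26 → design_review.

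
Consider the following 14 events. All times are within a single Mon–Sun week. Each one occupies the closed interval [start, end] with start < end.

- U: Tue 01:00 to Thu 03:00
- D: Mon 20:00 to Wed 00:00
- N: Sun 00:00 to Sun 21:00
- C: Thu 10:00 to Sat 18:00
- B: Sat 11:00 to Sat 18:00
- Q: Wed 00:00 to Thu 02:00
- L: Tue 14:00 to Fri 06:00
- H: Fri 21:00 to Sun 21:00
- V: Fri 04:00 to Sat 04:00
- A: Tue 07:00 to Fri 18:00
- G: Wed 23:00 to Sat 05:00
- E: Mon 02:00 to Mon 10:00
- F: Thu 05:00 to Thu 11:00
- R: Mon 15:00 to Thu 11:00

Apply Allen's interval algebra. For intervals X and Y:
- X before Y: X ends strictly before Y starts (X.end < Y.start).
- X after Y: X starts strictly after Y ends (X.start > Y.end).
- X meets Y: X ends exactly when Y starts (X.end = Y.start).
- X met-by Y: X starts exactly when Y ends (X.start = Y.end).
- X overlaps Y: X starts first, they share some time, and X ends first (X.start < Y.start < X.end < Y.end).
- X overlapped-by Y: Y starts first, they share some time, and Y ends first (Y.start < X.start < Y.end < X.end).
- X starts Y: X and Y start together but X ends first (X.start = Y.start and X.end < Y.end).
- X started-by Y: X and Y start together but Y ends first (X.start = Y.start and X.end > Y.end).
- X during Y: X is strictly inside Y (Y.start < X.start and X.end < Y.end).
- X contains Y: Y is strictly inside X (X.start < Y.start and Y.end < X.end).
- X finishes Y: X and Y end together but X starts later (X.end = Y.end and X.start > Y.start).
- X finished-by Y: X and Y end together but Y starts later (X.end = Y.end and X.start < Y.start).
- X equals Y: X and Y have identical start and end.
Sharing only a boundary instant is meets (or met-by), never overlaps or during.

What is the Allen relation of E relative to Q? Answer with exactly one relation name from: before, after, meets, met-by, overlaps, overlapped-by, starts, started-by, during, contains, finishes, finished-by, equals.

before

E = [Mon 02:00, Mon 10:00]; Q = [Wed 00:00, Thu 02:00].
Compare endpoints: E.start < Q.start, E.start < Q.end, E.end < Q.start, E.end < Q.end.
That pattern is 'before'.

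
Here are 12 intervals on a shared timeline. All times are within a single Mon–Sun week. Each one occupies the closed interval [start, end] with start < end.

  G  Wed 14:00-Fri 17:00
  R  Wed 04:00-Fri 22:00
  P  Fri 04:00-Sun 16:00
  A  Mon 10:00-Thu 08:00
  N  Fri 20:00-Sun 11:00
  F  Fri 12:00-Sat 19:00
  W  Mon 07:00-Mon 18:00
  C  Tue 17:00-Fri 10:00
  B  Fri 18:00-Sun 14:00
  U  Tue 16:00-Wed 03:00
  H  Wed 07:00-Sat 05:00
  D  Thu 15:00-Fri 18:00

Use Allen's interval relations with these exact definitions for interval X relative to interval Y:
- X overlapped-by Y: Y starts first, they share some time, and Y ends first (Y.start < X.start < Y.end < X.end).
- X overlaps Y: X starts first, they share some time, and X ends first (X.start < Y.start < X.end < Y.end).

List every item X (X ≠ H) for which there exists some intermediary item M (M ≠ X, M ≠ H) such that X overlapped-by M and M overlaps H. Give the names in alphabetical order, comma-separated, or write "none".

B, C, D, F, G, N, P, R

Target H = [Wed 07:00, Sat 05:00].
Intermediaries M with M overlaps H: A, C, R.
Via A — items with X overlapped-by A: C, G, R.
Via C — items with X overlapped-by C: D, G, P, R.
Via R — items with X overlapped-by R: B, F, N, P.
Union: B, C, D, F, G, N, P, R.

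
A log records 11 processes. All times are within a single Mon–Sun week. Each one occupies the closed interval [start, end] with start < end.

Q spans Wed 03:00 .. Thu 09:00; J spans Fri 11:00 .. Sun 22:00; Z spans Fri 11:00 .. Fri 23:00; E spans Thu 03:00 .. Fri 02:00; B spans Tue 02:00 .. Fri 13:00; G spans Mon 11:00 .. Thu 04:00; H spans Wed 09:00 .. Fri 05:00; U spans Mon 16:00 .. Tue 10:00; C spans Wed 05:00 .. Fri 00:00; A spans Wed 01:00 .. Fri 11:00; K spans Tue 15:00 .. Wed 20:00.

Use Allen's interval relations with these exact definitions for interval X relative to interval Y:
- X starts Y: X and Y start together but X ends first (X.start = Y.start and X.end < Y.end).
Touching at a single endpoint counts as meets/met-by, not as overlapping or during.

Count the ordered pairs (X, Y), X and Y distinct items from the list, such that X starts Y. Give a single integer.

1

Checking all 110 ordered pairs for relation 'starts'; matching pairs in alphabetical order:
(Z, J): Z starts J ✓
Count: 1.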